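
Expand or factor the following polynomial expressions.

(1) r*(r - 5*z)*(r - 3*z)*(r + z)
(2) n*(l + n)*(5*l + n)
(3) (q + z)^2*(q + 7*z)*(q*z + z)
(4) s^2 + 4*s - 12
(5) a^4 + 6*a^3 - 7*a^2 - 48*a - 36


(1) = r^4 - 7*r^3*z + 7*r^2*z^2 + 15*r*z^3
(2) = 5*l^2*n + 6*l*n^2 + n^3
(3) = q^4*z + 9*q^3*z^2 + q^3*z + 15*q^2*z^3 + 9*q^2*z^2 + 7*q*z^4 + 15*q*z^3 + 7*z^4
(4) = (s - 2)*(s + 6)
(5) = (a - 3)*(a + 1)*(a + 2)*(a + 6)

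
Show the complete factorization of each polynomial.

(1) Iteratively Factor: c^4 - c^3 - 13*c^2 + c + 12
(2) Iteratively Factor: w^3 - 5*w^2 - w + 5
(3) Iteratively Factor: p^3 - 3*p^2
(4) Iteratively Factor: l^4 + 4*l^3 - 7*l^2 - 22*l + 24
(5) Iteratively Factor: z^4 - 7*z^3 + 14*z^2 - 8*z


(1) = (c + 1)*(c^3 - 2*c^2 - 11*c + 12) = (c + 1)*(c + 3)*(c^2 - 5*c + 4) = (c - 1)*(c + 1)*(c + 3)*(c - 4)
(2) = (w - 5)*(w^2 - 1) = (w - 5)*(w - 1)*(w + 1)
(3) = (p)*(p^2 - 3*p) = p*(p - 3)*(p)
(4) = (l + 3)*(l^3 + l^2 - 10*l + 8) = (l - 2)*(l + 3)*(l^2 + 3*l - 4) = (l - 2)*(l - 1)*(l + 3)*(l + 4)
(5) = (z - 2)*(z^3 - 5*z^2 + 4*z) = z*(z - 2)*(z^2 - 5*z + 4) = z*(z - 2)*(z - 1)*(z - 4)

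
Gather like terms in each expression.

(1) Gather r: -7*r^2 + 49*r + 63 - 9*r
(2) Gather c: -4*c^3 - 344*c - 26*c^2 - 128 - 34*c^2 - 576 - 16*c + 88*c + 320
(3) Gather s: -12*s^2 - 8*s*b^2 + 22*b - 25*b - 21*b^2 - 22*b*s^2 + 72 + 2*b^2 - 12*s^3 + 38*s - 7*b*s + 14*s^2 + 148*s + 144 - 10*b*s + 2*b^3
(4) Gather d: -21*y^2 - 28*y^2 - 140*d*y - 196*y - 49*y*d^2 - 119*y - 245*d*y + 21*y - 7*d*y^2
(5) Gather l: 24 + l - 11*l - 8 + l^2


(1) = -7*r^2 + 40*r + 63
(2) = -4*c^3 - 60*c^2 - 272*c - 384
(3) = 2*b^3 - 19*b^2 - 3*b - 12*s^3 + s^2*(2 - 22*b) + s*(-8*b^2 - 17*b + 186) + 216
(4) = -49*d^2*y + d*(-7*y^2 - 385*y) - 49*y^2 - 294*y
(5) = l^2 - 10*l + 16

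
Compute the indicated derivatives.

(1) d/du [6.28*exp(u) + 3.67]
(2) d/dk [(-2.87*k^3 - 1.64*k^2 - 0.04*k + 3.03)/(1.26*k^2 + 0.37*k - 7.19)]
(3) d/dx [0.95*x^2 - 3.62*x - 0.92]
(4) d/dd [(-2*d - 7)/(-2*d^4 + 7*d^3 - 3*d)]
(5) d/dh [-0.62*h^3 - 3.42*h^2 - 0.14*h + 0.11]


(1) = 6.28*exp(u)
(2) = (-3.6162*k^4 - 2.1238*k^3 + 61.3495*k^2 + 15.9476*k - 0.8335)/(1.5876*k^4 + 0.9324*k^3 - 17.9819*k^2 - 5.3206*k + 51.6961)
(3) = 1.9*x - 3.62
(4) = (-12*d^4 - 28*d^3 + 147*d^2 - 21)/(d^2*(4*d^6 - 28*d^5 + 49*d^4 + 12*d^3 - 42*d^2 + 9))
(5) = -1.86*h^2 - 6.84*h - 0.14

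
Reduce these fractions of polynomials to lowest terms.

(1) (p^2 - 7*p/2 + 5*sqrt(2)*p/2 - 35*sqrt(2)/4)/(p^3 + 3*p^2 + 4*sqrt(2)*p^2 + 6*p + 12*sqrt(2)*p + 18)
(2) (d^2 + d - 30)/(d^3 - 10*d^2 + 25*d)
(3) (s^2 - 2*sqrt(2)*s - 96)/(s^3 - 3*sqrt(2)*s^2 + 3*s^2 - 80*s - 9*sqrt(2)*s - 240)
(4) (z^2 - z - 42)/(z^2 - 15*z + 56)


(1) = (4*p^2 + p*(-14 + 10*sqrt(2)) - 35*sqrt(2))/(4*p^3 + p^2*(12 + 16*sqrt(2)) + p*(24 + 48*sqrt(2)) + 72)
(2) = (d + 6)/(d^2 - 5*d)
(3) = (s + 6*sqrt(2))/(s^2 + s*(3 + 5*sqrt(2)) + 15*sqrt(2))
(4) = (z + 6)/(z - 8)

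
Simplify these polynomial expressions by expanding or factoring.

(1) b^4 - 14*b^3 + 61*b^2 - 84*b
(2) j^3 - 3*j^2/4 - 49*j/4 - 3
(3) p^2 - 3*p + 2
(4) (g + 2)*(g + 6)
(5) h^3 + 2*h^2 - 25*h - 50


(1) = b*(b - 7)*(b - 4)*(b - 3)
(2) = (j - 4)*(j + 1/4)*(j + 3)
(3) = (p - 2)*(p - 1)
(4) = g^2 + 8*g + 12
(5) = (h - 5)*(h + 2)*(h + 5)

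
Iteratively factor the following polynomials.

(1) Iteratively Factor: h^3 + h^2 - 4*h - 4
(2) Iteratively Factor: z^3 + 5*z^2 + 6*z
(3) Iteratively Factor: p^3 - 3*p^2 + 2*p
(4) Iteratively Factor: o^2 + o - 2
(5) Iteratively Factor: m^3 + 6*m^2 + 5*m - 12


(1) = (h + 1)*(h^2 - 4) = (h - 2)*(h + 1)*(h + 2)
(2) = (z + 3)*(z^2 + 2*z) = z*(z + 3)*(z + 2)
(3) = (p - 1)*(p^2 - 2*p) = (p - 2)*(p - 1)*(p)
(4) = (o - 1)*(o + 2)
(5) = (m + 4)*(m^2 + 2*m - 3) = (m - 1)*(m + 4)*(m + 3)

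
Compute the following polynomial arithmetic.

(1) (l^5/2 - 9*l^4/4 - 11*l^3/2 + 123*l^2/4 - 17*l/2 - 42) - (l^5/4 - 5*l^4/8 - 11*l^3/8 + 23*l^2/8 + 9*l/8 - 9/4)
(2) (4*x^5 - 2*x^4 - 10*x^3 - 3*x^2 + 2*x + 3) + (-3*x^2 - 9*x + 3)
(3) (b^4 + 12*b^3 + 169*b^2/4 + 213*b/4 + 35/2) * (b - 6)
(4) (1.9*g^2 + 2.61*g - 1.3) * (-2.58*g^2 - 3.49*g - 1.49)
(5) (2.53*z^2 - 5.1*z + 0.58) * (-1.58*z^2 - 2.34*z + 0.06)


(1) = l^5/4 - 13*l^4/8 - 33*l^3/8 + 223*l^2/8 - 77*l/8 - 159/4
(2) = 4*x^5 - 2*x^4 - 10*x^3 - 6*x^2 - 7*x + 6
(3) = b^5 + 6*b^4 - 119*b^3/4 - 801*b^2/4 - 302*b - 105
(4) = -4.902*g^4 - 13.3648*g^3 - 8.5859*g^2 + 0.6481*g + 1.937
(5) = -3.9974*z^4 + 2.1378*z^3 + 11.1694*z^2 - 1.6632*z + 0.0348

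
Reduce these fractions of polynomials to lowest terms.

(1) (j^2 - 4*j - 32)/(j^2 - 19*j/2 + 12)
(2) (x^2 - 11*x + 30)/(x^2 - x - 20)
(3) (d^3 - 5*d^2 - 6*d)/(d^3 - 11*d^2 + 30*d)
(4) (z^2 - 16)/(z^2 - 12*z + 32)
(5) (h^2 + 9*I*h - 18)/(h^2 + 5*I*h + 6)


(1) = (2*j + 8)/(2*j - 3)
(2) = (x - 6)/(x + 4)
(3) = (d + 1)/(d - 5)
(4) = (z + 4)/(z - 8)
(5) = (h + 3*I)/(h - I)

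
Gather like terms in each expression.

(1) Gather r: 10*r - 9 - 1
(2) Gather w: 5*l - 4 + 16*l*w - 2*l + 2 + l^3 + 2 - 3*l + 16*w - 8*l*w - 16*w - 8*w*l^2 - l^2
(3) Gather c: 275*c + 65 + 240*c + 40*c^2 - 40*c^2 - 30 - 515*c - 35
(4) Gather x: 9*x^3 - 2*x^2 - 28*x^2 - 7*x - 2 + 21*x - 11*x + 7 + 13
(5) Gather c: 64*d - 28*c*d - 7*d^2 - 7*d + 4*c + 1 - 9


(1) = 10*r - 10
(2) = l^3 - l^2 + w*(-8*l^2 + 8*l)
(3) = 0
(4) = 9*x^3 - 30*x^2 + 3*x + 18
(5) = c*(4 - 28*d) - 7*d^2 + 57*d - 8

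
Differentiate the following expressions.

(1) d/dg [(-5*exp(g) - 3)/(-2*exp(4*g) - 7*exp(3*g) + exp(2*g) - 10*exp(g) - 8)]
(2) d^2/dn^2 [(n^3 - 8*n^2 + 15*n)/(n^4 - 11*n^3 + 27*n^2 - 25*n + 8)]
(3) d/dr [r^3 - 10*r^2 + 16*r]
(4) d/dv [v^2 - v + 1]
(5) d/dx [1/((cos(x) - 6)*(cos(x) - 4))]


(1) = (-(5*exp(g) + 3)*(8*exp(3*g) + 21*exp(2*g) - 2*exp(g) + 10) + 10*exp(4*g) + 35*exp(3*g) - 5*exp(2*g) + 50*exp(g) + 40)*exp(g)/(2*exp(4*g) + 7*exp(3*g) - exp(2*g) + 10*exp(g) + 8)^2
(2) = 2*(n^5 - 20*n^4 + 187*n^3 - 728*n^2 + 424*n + 2488)/(n^8 - 29*n^7 + 322*n^6 - 1722*n^5 + 4725*n^4 - 7161*n^3 + 6104*n^2 - 2752*n + 512)
(3) = 3*r^2 - 20*r + 16
(4) = 2*v - 1
(5) = 2*(cos(x) - 5)*sin(x)/((cos(x) - 6)^2*(cos(x) - 4)^2)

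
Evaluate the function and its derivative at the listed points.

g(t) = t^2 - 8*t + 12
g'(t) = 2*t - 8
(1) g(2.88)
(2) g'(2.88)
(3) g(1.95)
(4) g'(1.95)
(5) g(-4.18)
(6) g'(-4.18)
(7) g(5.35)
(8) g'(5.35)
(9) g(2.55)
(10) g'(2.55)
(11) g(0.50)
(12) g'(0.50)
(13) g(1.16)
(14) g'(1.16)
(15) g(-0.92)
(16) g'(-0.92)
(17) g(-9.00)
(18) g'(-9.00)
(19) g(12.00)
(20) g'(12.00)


(1) = -2.75
(2) = -2.24
(3) = 0.20
(4) = -4.10
(5) = 62.91
(6) = -16.36
(7) = -2.18
(8) = 2.70
(9) = -1.90
(10) = -2.90
(11) = 8.25
(12) = -7.00
(13) = 4.07
(14) = -5.68
(15) = 20.21
(16) = -9.84
(17) = 165.00
(18) = -26.00
(19) = 60.00
(20) = 16.00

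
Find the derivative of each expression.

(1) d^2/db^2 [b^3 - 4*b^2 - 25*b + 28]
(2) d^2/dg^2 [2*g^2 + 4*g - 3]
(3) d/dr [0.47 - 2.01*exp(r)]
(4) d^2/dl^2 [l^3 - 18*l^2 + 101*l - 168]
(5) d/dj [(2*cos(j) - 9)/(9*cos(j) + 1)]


(1) = 6*b - 8
(2) = 4
(3) = -2.01*exp(r)
(4) = 6*l - 36
(5) = -83*sin(j)/(9*cos(j) + 1)^2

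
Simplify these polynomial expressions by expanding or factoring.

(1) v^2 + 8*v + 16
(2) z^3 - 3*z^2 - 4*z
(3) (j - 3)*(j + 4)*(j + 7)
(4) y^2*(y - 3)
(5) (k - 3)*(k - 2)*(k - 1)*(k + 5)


(1) = (v + 4)^2
(2) = z*(z - 4)*(z + 1)
(3) = j^3 + 8*j^2 - 5*j - 84
(4) = y^3 - 3*y^2
(5) = k^4 - k^3 - 19*k^2 + 49*k - 30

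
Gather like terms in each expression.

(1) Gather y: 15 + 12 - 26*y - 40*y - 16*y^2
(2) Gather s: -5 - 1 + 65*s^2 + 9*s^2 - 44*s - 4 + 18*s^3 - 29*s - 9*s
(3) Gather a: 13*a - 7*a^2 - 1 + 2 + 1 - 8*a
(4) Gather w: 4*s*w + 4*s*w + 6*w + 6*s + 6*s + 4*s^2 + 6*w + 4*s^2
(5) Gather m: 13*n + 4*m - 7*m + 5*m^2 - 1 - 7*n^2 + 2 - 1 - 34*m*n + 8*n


(1) = -16*y^2 - 66*y + 27
(2) = 18*s^3 + 74*s^2 - 82*s - 10
(3) = -7*a^2 + 5*a + 2
(4) = 8*s^2 + 12*s + w*(8*s + 12)
(5) = 5*m^2 + m*(-34*n - 3) - 7*n^2 + 21*n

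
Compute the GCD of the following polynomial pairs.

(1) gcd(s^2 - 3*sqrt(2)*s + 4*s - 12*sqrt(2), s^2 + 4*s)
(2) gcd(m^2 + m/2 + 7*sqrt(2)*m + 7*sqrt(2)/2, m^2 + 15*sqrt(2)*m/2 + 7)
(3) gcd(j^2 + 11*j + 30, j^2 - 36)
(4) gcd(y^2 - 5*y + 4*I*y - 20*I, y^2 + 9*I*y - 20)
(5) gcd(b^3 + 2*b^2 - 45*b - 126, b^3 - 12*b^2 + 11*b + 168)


(1) = s + 4
(2) = gcd((m + 1/2)*(m + 7*sqrt(2)), (m + sqrt(2)/2)*(m + 7*sqrt(2))) = m + 7*sqrt(2)
(3) = j + 6
(4) = y + 4*I
(5) = gcd((b - 7)*(b + 3)*(b + 6), (b - 8)*(b - 7)*(b + 3)) = b^2 - 4*b - 21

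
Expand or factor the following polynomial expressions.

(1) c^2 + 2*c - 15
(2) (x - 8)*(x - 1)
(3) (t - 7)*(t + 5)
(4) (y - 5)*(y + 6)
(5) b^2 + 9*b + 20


(1) = (c - 3)*(c + 5)
(2) = x^2 - 9*x + 8
(3) = t^2 - 2*t - 35
(4) = y^2 + y - 30
(5) = (b + 4)*(b + 5)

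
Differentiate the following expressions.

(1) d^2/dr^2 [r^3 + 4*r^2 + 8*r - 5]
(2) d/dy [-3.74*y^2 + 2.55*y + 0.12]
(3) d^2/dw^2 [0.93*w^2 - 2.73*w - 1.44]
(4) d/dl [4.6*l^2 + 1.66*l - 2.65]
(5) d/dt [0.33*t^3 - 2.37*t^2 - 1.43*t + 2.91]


(1) = 6*r + 8
(2) = 2.55 - 7.48*y
(3) = 1.86000000000000
(4) = 9.2*l + 1.66
(5) = 0.99*t^2 - 4.74*t - 1.43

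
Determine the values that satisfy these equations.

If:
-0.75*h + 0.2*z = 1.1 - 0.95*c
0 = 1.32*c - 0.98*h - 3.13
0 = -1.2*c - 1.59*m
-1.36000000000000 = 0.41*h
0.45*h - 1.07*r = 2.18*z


Then:
c = -0.09
h = -3.32
m = 0.07
r = 11.86
z = -6.50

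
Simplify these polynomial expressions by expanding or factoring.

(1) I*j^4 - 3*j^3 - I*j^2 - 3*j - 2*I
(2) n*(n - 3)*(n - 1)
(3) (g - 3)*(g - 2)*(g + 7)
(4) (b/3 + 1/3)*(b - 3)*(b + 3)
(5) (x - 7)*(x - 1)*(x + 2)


(1) = (j + I)^2*(j + 2*I)*(I*j + 1)
(2) = n^3 - 4*n^2 + 3*n
(3) = g^3 + 2*g^2 - 29*g + 42
(4) = b^3/3 + b^2/3 - 3*b - 3
(5) = x^3 - 6*x^2 - 9*x + 14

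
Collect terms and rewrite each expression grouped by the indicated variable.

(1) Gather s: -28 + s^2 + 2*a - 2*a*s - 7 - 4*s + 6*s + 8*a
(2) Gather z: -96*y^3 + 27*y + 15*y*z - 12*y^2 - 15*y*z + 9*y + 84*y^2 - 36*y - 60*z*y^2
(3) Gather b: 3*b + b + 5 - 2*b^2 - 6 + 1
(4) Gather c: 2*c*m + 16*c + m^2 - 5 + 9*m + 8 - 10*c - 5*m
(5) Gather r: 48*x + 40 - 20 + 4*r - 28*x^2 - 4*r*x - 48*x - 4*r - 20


(1) = 10*a + s^2 + s*(2 - 2*a) - 35
(2) = -96*y^3 - 60*y^2*z + 72*y^2
(3) = -2*b^2 + 4*b
(4) = c*(2*m + 6) + m^2 + 4*m + 3
(5) = -4*r*x - 28*x^2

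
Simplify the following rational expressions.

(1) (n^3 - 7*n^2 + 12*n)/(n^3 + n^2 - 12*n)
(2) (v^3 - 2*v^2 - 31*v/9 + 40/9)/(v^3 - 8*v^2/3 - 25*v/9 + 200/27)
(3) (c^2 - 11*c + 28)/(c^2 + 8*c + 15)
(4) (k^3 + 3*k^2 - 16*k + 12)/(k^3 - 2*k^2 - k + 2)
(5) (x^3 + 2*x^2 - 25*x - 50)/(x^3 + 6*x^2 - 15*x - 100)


(1) = (n - 4)/(n + 4)
(2) = (3*v - 3)/(3*v - 5)
(3) = (c^2 - 11*c + 28)/(c^2 + 8*c + 15)
(4) = (k + 6)/(k + 1)
(5) = (x^2 - 3*x - 10)/(x^2 + x - 20)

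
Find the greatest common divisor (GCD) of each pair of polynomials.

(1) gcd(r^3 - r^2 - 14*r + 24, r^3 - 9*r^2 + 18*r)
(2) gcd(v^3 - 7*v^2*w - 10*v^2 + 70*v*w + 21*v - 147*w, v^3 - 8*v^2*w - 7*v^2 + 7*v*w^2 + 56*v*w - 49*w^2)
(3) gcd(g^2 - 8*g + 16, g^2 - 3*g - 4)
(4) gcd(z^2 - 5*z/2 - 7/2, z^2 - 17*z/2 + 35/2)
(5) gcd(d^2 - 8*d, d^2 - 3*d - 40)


(1) = gcd((r - 3)*(r - 2)*(r + 4), r*(r - 6)*(r - 3)) = r - 3
(2) = gcd((v - 7)*(v - 3)*(v - 7*w), (v - 7)*(v - 7*w)*(v - w)) = v^2 - 7*v*w - 7*v + 49*w
(3) = gcd((g - 4)^2, (g - 4)*(g + 1)) = g - 4
(4) = gcd((z - 7/2)*(z + 1), (z - 5)*(z - 7/2)) = z - 7/2
(5) = gcd(d*(d - 8), (d - 8)*(d + 5)) = d - 8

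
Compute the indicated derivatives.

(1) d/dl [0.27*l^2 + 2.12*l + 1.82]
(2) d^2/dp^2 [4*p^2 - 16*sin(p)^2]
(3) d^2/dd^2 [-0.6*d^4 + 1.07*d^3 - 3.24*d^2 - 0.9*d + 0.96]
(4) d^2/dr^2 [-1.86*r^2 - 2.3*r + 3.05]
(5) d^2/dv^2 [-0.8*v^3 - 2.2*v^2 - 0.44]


(1) = 0.54*l + 2.12
(2) = 64*sin(p)^2 - 24
(3) = -7.2*d^2 + 6.42*d - 6.48
(4) = -3.72000000000000
(5) = -4.8*v - 4.4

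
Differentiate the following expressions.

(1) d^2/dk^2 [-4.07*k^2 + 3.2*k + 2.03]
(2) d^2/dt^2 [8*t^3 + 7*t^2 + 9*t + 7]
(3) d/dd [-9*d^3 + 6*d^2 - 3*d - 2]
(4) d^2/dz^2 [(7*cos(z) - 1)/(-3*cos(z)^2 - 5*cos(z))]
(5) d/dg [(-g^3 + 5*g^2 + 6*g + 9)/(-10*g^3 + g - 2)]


(1) = -8.14000000000000
(2) = 48*t + 14
(3) = -27*d^2 + 12*d - 3
(4) = (-141*sin(z)^4/cos(z)^3 - 63*sin(z)^2 - 108 - 253/cos(z) + 90/cos(z)^2 + 191/cos(z)^3)/(3*cos(z) + 5)^3
(5) = (50*g^4 + 118*g^3 + 281*g^2 - 20*g - 21)/(100*g^6 - 20*g^4 + 40*g^3 + g^2 - 4*g + 4)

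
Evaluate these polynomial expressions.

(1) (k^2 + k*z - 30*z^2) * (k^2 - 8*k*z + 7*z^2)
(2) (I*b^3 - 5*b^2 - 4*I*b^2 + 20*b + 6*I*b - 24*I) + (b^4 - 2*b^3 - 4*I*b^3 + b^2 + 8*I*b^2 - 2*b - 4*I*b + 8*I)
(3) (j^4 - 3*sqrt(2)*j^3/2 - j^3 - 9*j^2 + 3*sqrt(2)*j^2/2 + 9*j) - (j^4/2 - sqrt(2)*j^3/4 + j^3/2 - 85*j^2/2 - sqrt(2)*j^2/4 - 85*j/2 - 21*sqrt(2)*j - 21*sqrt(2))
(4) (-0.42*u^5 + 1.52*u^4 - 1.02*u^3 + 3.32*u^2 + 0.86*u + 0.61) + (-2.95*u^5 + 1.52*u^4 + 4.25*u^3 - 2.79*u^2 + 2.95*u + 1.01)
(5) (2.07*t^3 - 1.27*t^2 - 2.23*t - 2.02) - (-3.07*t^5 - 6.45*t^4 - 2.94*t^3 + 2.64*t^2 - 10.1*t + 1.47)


(1) = k^4 - 7*k^3*z - 31*k^2*z^2 + 247*k*z^3 - 210*z^4
(2) = b^4 - 2*b^3 - 3*I*b^3 - 4*b^2 + 4*I*b^2 + 18*b + 2*I*b - 16*I
(3) = j^4/2 - 5*sqrt(2)*j^3/4 - 3*j^3/2 + 7*sqrt(2)*j^2/4 + 67*j^2/2 + 21*sqrt(2)*j + 103*j/2 + 21*sqrt(2)
(4) = -3.37*u^5 + 3.04*u^4 + 3.23*u^3 + 0.53*u^2 + 3.81*u + 1.62
(5) = 3.07*t^5 + 6.45*t^4 + 5.01*t^3 - 3.91*t^2 + 7.87*t - 3.49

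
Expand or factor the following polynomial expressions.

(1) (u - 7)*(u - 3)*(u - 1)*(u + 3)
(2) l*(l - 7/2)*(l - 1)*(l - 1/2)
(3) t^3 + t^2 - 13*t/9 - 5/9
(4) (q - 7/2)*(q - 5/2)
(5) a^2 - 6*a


(1) = u^4 - 8*u^3 - 2*u^2 + 72*u - 63
(2) = l^4 - 5*l^3 + 23*l^2/4 - 7*l/4
(3) = (t - 1)*(t + 1/3)*(t + 5/3)
(4) = q^2 - 6*q + 35/4
(5) = a*(a - 6)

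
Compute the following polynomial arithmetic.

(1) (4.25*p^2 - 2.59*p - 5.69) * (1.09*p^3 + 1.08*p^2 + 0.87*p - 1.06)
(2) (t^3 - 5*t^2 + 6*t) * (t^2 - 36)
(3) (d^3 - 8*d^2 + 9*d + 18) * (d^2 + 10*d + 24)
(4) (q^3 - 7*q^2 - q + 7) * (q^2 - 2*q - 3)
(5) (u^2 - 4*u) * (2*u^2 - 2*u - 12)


(1) = 4.6325*p^5 + 1.7669*p^4 - 5.3018*p^3 - 12.9035*p^2 - 2.2049*p + 6.0314
(2) = t^5 - 5*t^4 - 30*t^3 + 180*t^2 - 216*t
(3) = d^5 + 2*d^4 - 47*d^3 - 84*d^2 + 396*d + 432
(4) = q^5 - 9*q^4 + 10*q^3 + 30*q^2 - 11*q - 21
(5) = 2*u^4 - 10*u^3 - 4*u^2 + 48*u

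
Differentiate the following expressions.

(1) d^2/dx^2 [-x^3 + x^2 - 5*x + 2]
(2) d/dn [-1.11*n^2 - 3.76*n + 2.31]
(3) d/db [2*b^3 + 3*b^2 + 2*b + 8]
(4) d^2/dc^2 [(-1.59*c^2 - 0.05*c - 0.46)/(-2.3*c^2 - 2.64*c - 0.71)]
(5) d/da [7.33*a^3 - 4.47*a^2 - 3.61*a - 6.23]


(1) = 2 - 6*x
(2) = -2.22*n - 3.76
(3) = 6*b^2 + 6*b + 2
(4) = (-18.77996*c^3 - 0.97842*c^2 + 16.26882*c + 6.32527)/(12.167*c^6 + 41.8968*c^5 + 59.35794*c^4 + 44.266464*c^3 + 18.323538*c^2 + 3.992472*c + 0.357911)
(5) = 21.99*a^2 - 8.94*a - 3.61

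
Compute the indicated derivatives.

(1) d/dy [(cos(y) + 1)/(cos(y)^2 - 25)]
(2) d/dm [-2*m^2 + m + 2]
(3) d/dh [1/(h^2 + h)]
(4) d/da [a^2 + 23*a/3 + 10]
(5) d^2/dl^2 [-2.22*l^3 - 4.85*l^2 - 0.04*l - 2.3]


(1) = (cos(y)^2 + 2*cos(y) + 25)*sin(y)/(cos(y)^2 - 25)^2
(2) = 1 - 4*m
(3) = (-2*h - 1)/(h^2*(h + 1)^2)
(4) = 2*a + 23/3
(5) = -13.32*l - 9.7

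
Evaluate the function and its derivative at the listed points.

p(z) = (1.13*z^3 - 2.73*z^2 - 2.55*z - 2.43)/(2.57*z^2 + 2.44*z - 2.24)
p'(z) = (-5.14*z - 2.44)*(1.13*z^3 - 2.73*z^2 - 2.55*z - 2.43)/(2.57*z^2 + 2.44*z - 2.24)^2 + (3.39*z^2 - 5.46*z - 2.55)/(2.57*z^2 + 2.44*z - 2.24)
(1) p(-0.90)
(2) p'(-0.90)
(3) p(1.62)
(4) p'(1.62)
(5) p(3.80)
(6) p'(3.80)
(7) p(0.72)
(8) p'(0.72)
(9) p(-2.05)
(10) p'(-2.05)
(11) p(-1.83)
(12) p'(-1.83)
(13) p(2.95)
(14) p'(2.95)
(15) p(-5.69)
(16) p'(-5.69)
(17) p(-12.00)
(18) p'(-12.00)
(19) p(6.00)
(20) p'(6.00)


(1) = 1.35
(2) = -3.42
(3) = -1.05
(4) = 1.05
(5) = 0.24
(6) = 0.46
(7) = -6.19
(8) = 39.23
(9) = -5.17
(10) = -5.34
(11) = -7.27
(12) = -16.76
(13) = -0.17
(14) = 0.51
(15) = -4.24
(16) = 0.37
(17) = -6.85
(18) = 0.43
(19) = 1.22
(20) = 0.44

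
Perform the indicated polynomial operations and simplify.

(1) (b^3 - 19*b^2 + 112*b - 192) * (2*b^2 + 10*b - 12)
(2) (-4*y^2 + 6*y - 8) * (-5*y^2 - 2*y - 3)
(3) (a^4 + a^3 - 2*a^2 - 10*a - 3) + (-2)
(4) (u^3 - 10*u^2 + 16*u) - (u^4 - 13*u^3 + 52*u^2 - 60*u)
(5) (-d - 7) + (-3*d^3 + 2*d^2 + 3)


(1) = 2*b^5 - 28*b^4 + 22*b^3 + 964*b^2 - 3264*b + 2304
(2) = 20*y^4 - 22*y^3 + 40*y^2 - 2*y + 24
(3) = a^4 + a^3 - 2*a^2 - 10*a - 5
(4) = -u^4 + 14*u^3 - 62*u^2 + 76*u
(5) = -3*d^3 + 2*d^2 - d - 4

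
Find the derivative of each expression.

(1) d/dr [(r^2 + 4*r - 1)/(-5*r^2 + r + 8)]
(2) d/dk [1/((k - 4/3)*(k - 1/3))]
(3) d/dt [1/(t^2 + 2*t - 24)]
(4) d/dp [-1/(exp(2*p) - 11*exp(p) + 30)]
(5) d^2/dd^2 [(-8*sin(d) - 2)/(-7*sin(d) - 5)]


(1) = 3*(7*r^2 + 2*r + 11)/(25*r^4 - 10*r^3 - 79*r^2 + 16*r + 64)
(2) = 27*(5 - 6*k)/(81*k^4 - 270*k^3 + 297*k^2 - 120*k + 16)
(3) = 2*(-t - 1)/(t^2 + 2*t - 24)^2
(4) = (2*exp(p) - 11)*exp(p)/(exp(2*p) - 11*exp(p) + 30)^2
(5) = 26*(7*sin(d)^2 - 5*sin(d) - 14)/(7*sin(d) + 5)^3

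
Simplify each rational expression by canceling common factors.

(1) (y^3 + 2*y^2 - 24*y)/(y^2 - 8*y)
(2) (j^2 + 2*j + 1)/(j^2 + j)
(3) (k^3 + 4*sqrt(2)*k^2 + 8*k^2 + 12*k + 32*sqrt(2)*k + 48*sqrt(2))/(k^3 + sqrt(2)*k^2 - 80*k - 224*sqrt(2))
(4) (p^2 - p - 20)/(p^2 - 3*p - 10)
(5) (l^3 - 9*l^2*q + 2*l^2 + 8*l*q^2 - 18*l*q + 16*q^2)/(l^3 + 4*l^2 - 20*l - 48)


(1) = (y^2 + 2*y - 24)/(y - 8)
(2) = (j + 1)/j
(3) = (k^2 + 8*k + 12)/(k^2 - 3*sqrt(2)*k - 56)
(4) = (p + 4)/(p + 2)
(5) = (l^2 - 9*l*q + 8*q^2)/(l^2 + 2*l - 24)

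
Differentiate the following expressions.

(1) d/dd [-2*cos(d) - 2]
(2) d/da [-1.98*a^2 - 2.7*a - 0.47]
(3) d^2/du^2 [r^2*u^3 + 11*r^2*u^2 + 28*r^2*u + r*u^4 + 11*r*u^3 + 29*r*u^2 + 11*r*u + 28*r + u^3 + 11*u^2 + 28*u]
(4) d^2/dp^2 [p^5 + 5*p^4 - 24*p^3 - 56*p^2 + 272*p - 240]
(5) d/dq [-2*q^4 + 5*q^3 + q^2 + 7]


(1) = 2*sin(d)
(2) = -3.96*a - 2.7
(3) = 6*r^2*u + 22*r^2 + 12*r*u^2 + 66*r*u + 58*r + 6*u + 22
(4) = 20*p^3 + 60*p^2 - 144*p - 112
(5) = q*(-8*q^2 + 15*q + 2)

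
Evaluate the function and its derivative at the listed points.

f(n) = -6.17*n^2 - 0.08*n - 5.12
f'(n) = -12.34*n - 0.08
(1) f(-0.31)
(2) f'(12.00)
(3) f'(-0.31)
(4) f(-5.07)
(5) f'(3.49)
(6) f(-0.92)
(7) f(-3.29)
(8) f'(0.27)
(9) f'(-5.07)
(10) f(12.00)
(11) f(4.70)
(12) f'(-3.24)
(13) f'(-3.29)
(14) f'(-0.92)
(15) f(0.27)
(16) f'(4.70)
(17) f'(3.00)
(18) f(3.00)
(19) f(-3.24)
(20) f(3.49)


(1) = -5.69
(2) = -148.16
(3) = 3.75
(4) = -163.31
(5) = -43.15
(6) = -10.27
(7) = -71.64
(8) = -3.41
(9) = 62.48
(10) = -894.56
(11) = -141.79
(12) = 39.90
(13) = 40.52
(14) = 11.27
(15) = -5.59
(16) = -58.08
(17) = -37.10
(18) = -60.89
(19) = -69.63
(20) = -80.55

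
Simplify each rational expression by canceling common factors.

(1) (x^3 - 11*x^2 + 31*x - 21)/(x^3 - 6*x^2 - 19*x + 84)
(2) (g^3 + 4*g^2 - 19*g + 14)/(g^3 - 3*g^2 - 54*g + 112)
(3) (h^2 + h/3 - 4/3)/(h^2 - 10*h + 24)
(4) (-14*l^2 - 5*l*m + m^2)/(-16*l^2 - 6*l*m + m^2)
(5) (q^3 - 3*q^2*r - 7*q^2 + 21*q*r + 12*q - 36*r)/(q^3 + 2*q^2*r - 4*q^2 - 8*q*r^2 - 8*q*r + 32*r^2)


(1) = (x - 1)/(x + 4)
(2) = (g - 1)/(g - 8)
(3) = (3*h^2 + h - 4)/(3*h^2 - 30*h + 72)
(4) = (7*l - m)/(8*l - m)
(5) = (q^2 - 3*q*r - 3*q + 9*r)/(q^2 + 2*q*r - 8*r^2)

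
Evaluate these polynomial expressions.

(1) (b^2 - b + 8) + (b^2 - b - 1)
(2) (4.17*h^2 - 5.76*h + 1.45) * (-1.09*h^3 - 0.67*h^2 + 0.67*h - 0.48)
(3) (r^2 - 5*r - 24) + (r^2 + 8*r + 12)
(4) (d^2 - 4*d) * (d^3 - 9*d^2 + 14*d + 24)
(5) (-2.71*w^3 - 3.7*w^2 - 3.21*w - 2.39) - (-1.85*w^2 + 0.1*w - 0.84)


(1) = 2*b^2 - 2*b + 7
(2) = -4.5453*h^5 + 3.4845*h^4 + 5.0726*h^3 - 6.8323*h^2 + 3.7363*h - 0.696
(3) = 2*r^2 + 3*r - 12
(4) = d^5 - 13*d^4 + 50*d^3 - 32*d^2 - 96*d
(5) = -2.71*w^3 - 1.85*w^2 - 3.31*w - 1.55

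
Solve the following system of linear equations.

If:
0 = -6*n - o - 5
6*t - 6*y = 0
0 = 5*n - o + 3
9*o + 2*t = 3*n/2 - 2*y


Then:
n = -8/11
o = -7/11
t = 51/44
y = 51/44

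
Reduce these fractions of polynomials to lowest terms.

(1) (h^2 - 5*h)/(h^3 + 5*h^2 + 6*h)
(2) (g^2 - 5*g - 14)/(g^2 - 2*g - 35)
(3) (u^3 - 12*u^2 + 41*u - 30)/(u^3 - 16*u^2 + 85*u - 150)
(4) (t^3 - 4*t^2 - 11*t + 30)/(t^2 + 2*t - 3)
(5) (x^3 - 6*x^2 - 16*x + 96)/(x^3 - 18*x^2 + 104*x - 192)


(1) = (h - 5)/(h^2 + 5*h + 6)
(2) = (g + 2)/(g + 5)
(3) = (u - 1)/(u - 5)
(4) = (t^2 - 7*t + 10)/(t - 1)
(5) = (x + 4)/(x - 8)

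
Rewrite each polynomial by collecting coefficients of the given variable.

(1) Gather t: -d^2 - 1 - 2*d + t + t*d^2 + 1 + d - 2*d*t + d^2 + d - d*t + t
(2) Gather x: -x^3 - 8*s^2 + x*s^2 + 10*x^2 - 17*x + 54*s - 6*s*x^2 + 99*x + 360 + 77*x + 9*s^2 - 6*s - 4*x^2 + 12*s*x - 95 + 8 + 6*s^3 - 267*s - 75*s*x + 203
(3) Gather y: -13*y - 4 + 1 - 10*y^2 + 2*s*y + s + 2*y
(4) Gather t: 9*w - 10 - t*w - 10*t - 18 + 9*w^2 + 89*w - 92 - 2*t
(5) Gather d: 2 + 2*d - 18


(1) = t*(d^2 - 3*d + 2)
(2) = 6*s^3 + s^2 - 219*s - x^3 + x^2*(6 - 6*s) + x*(s^2 - 63*s + 159) + 476
(3) = s - 10*y^2 + y*(2*s - 11) - 3
(4) = t*(-w - 12) + 9*w^2 + 98*w - 120
(5) = 2*d - 16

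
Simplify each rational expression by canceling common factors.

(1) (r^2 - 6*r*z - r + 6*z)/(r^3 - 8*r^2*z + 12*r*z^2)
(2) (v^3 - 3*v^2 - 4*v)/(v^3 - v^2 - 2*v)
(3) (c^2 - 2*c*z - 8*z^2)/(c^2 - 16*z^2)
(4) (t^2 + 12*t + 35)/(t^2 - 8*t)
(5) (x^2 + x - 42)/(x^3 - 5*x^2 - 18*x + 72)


(1) = (1 - r)/(-r^2 + 2*r*z)
(2) = (v - 4)/(v - 2)
(3) = (c + 2*z)/(c + 4*z)
(4) = (t^2 + 12*t + 35)/(t^2 - 8*t)
(5) = (x + 7)/(x^2 + x - 12)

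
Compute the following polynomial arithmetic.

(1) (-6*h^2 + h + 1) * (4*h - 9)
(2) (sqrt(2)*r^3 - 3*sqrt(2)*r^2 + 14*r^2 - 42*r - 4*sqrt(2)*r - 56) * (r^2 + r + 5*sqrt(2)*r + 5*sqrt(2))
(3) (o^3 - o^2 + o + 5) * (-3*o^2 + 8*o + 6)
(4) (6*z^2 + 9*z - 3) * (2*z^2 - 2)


(1) = -24*h^3 + 58*h^2 - 5*h - 9
(2) = sqrt(2)*r^5 - 2*sqrt(2)*r^4 + 24*r^4 - 48*r^3 + 63*sqrt(2)*r^3 - 144*sqrt(2)*r^2 - 168*r^2 - 490*sqrt(2)*r - 96*r - 280*sqrt(2)
(3) = -3*o^5 + 11*o^4 - 5*o^3 - 13*o^2 + 46*o + 30
(4) = 12*z^4 + 18*z^3 - 18*z^2 - 18*z + 6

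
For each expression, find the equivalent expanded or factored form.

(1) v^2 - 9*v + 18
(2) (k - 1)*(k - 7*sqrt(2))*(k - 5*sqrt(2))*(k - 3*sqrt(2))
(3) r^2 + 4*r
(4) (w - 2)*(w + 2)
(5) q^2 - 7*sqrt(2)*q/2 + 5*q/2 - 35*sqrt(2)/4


(1) = (v - 6)*(v - 3)
(2) = k^4 - 15*sqrt(2)*k^3 - k^3 + 15*sqrt(2)*k^2 + 142*k^2 - 210*sqrt(2)*k - 142*k + 210*sqrt(2)
(3) = r*(r + 4)
(4) = w^2 - 4
(5) = (q + 5/2)*(q - 7*sqrt(2)/2)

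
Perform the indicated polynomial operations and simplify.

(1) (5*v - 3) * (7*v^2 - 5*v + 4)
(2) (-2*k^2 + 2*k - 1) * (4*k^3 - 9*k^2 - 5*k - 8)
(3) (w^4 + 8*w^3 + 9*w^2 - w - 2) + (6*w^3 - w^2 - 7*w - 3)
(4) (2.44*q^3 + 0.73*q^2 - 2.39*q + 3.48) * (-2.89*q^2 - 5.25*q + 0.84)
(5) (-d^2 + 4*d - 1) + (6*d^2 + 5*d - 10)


(1) = 35*v^3 - 46*v^2 + 35*v - 12
(2) = -8*k^5 + 26*k^4 - 12*k^3 + 15*k^2 - 11*k + 8
(3) = w^4 + 14*w^3 + 8*w^2 - 8*w - 5
(4) = -7.0516*q^5 - 14.9197*q^4 + 5.1242*q^3 + 3.1035*q^2 - 20.2776*q + 2.9232
(5) = 5*d^2 + 9*d - 11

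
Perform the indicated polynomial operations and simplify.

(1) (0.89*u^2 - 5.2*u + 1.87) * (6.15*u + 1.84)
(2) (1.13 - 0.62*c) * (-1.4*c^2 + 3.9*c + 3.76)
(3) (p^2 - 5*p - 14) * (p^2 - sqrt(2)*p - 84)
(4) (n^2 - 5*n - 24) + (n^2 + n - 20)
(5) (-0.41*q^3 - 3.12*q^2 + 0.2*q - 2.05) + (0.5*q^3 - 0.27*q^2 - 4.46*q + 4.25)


(1) = 5.4735*u^3 - 30.3424*u^2 + 1.9325*u + 3.4408
(2) = 0.868*c^3 - 4.0*c^2 + 2.0758*c + 4.2488
(3) = p^4 - 5*p^3 - sqrt(2)*p^3 - 98*p^2 + 5*sqrt(2)*p^2 + 14*sqrt(2)*p + 420*p + 1176
(4) = 2*n^2 - 4*n - 44
(5) = 0.09*q^3 - 3.39*q^2 - 4.26*q + 2.2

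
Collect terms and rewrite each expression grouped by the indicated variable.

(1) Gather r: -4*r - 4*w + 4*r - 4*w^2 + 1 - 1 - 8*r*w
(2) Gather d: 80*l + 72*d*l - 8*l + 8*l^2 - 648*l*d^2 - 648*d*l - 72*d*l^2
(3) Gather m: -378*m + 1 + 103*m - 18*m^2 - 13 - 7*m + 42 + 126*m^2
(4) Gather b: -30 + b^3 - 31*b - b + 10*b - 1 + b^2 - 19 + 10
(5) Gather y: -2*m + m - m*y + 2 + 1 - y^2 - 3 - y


(1) = -8*r*w - 4*w^2 - 4*w
(2) = -648*d^2*l + d*(-72*l^2 - 576*l) + 8*l^2 + 72*l
(3) = 108*m^2 - 282*m + 30
(4) = b^3 + b^2 - 22*b - 40
(5) = -m - y^2 + y*(-m - 1)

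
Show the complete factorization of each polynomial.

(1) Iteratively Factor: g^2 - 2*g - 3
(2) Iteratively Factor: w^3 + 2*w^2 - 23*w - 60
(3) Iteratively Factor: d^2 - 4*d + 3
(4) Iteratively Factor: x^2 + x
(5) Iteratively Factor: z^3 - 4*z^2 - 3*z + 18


(1) = (g + 1)*(g - 3)
(2) = (w + 4)*(w^2 - 2*w - 15) = (w + 3)*(w + 4)*(w - 5)
(3) = (d - 3)*(d - 1)
(4) = (x + 1)*(x)
(5) = (z - 3)*(z^2 - z - 6) = (z - 3)*(z + 2)*(z - 3)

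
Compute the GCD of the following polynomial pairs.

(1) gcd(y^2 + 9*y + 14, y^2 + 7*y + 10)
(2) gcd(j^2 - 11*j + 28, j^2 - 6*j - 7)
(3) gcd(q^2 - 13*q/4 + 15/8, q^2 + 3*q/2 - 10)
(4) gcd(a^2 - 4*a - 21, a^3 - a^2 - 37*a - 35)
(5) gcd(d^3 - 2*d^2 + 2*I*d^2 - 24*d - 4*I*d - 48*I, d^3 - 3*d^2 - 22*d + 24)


(1) = gcd((y + 2)*(y + 7), (y + 2)*(y + 5)) = y + 2
(2) = j - 7
(3) = gcd((q - 5/2)*(q - 3/4), (q - 5/2)*(q + 4)) = q - 5/2
(4) = a - 7
(5) = gcd((d - 6)*(d + 4)*(d + 2*I), (d - 6)*(d - 1)*(d + 4)) = d^2 - 2*d - 24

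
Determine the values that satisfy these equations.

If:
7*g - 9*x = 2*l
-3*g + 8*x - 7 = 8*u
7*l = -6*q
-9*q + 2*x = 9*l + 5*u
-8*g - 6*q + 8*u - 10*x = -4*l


Then:
g = -4697/1581
l = -4186/1581
q = 14651/4743
u = -2345/1581
x = -2723/1581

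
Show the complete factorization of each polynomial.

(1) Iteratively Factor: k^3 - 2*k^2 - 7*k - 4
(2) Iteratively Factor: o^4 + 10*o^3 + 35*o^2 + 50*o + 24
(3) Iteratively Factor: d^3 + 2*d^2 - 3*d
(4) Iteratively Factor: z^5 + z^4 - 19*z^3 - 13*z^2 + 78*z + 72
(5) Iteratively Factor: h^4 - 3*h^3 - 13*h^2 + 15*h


(1) = (k + 1)*(k^2 - 3*k - 4) = (k + 1)^2*(k - 4)
(2) = (o + 2)*(o^3 + 8*o^2 + 19*o + 12) = (o + 1)*(o + 2)*(o^2 + 7*o + 12) = (o + 1)*(o + 2)*(o + 3)*(o + 4)
(3) = (d - 1)*(d^2 + 3*d) = (d - 1)*(d + 3)*(d)
(4) = (z + 2)*(z^4 - z^3 - 17*z^2 + 21*z + 36) = (z - 3)*(z + 2)*(z^3 + 2*z^2 - 11*z - 12) = (z - 3)*(z + 1)*(z + 2)*(z^2 + z - 12) = (z - 3)^2*(z + 1)*(z + 2)*(z + 4)
(5) = (h)*(h^3 - 3*h^2 - 13*h + 15) = h*(h + 3)*(h^2 - 6*h + 5) = h*(h - 1)*(h + 3)*(h - 5)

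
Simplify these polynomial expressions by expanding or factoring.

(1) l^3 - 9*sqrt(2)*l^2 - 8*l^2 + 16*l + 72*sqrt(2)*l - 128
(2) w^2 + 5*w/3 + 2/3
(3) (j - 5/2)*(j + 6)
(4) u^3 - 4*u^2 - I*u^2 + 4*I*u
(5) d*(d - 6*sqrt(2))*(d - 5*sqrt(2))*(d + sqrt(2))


(1) = (l - 8)*(l - 8*sqrt(2))*(l - sqrt(2))
(2) = (w + 2/3)*(w + 1)
(3) = j^2 + 7*j/2 - 15
(4) = u*(u - 4)*(u - I)
(5) = d^4 - 10*sqrt(2)*d^3 + 38*d^2 + 60*sqrt(2)*d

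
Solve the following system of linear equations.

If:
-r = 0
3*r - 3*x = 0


Then:
r = 0
x = 0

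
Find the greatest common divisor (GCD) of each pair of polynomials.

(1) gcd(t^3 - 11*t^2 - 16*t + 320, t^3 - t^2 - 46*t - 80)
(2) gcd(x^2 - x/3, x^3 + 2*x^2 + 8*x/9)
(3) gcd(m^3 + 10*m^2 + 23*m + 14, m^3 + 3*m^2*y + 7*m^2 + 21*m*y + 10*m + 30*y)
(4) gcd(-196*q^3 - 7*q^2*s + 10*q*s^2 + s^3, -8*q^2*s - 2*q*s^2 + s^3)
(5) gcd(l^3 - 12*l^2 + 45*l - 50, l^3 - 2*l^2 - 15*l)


(1) = t^2 - 3*t - 40
(2) = x
(3) = gcd((m + 1)*(m + 2)*(m + 7), (m + 2)*(m + 5)*(m + 3*y)) = m + 2
(4) = gcd((-4*q + s)*(7*q + s)^2, s*(-4*q + s)*(2*q + s)) = 4*q - s
(5) = gcd((l - 5)^2*(l - 2), l*(l - 5)*(l + 3)) = l - 5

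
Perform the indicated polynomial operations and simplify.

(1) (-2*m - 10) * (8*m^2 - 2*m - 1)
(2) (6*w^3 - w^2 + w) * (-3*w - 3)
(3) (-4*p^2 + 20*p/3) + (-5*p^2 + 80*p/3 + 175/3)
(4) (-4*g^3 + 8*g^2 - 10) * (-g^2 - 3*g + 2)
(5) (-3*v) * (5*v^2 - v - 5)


(1) = -16*m^3 - 76*m^2 + 22*m + 10
(2) = -18*w^4 - 15*w^3 - 3*w
(3) = -9*p^2 + 100*p/3 + 175/3
(4) = 4*g^5 + 4*g^4 - 32*g^3 + 26*g^2 + 30*g - 20
(5) = -15*v^3 + 3*v^2 + 15*v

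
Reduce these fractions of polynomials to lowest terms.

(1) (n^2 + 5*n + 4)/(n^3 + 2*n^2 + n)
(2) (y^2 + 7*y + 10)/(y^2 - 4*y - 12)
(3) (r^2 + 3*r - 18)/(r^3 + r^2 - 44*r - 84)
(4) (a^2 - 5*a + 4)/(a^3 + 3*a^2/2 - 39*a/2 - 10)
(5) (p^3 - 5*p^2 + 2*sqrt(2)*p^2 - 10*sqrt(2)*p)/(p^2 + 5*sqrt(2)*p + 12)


(1) = (n + 4)/(n^2 + n)
(2) = (y + 5)/(y - 6)
(3) = (r - 3)/(r^2 - 5*r - 14)
(4) = (2*a - 2)/(2*a^2 + 11*a + 5)
(5) = (p^2 - 5*p)/(p + 3*sqrt(2))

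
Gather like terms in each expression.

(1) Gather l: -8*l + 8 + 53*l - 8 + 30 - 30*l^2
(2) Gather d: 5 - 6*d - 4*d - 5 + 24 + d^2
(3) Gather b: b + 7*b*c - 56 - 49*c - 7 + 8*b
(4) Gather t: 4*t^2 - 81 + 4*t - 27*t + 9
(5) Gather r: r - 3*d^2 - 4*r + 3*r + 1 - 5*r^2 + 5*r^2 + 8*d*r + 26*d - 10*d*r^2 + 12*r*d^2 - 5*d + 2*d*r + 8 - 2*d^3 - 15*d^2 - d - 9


(1) = -30*l^2 + 45*l + 30
(2) = d^2 - 10*d + 24
(3) = b*(7*c + 9) - 49*c - 63
(4) = 4*t^2 - 23*t - 72
(5) = -2*d^3 - 18*d^2 - 10*d*r^2 + 20*d + r*(12*d^2 + 10*d)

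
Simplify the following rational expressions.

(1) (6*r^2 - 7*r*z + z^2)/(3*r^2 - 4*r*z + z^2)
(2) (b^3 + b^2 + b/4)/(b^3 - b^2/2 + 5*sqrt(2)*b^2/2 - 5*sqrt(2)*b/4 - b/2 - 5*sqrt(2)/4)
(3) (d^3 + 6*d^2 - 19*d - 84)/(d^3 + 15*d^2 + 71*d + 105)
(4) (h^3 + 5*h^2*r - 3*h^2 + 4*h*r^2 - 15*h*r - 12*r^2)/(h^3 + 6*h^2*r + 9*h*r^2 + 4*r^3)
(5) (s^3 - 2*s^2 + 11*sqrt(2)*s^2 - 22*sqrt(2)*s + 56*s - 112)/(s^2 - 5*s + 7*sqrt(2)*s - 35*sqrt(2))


(1) = (-6*r + z)/(-3*r + z)
(2) = (16*b^2 + 8*b)/(16*b^2 + b*(-16 + 40*sqrt(2)) - 40*sqrt(2))
(3) = (d - 4)/(d + 5)
(4) = (h - 3)/(h + r)
(5) = (s^2 + s*(-2 + 4*sqrt(2)) - 8*sqrt(2))/(s - 5)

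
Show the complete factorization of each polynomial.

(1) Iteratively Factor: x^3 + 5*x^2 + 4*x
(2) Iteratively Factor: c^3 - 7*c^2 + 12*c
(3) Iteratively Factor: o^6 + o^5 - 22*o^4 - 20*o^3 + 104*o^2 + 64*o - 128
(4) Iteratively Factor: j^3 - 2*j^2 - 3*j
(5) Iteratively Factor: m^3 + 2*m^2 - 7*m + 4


(1) = (x + 4)*(x^2 + x) = (x + 1)*(x + 4)*(x)
(2) = (c)*(c^2 - 7*c + 12) = c*(c - 3)*(c - 4)
(3) = (o - 1)*(o^5 + 2*o^4 - 20*o^3 - 40*o^2 + 64*o + 128) = (o - 1)*(o + 2)*(o^4 - 20*o^2 + 64) = (o - 1)*(o + 2)^2*(o^3 - 2*o^2 - 16*o + 32) = (o - 1)*(o + 2)^2*(o + 4)*(o^2 - 6*o + 8) = (o - 4)*(o - 1)*(o + 2)^2*(o + 4)*(o - 2)
(4) = (j - 3)*(j^2 + j) = (j - 3)*(j + 1)*(j)
(5) = (m - 1)*(m^2 + 3*m - 4) = (m - 1)^2*(m + 4)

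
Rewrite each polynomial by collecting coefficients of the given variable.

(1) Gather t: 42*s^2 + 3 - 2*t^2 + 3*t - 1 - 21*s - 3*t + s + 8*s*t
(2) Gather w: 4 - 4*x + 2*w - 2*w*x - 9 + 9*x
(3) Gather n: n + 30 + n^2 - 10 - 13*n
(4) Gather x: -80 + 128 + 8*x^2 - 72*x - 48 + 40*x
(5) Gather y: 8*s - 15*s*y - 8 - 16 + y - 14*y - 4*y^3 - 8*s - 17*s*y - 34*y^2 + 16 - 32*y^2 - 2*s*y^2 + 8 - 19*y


(1) = 42*s^2 + 8*s*t - 20*s - 2*t^2 + 2
(2) = w*(2 - 2*x) + 5*x - 5
(3) = n^2 - 12*n + 20
(4) = 8*x^2 - 32*x
(5) = -4*y^3 + y^2*(-2*s - 66) + y*(-32*s - 32)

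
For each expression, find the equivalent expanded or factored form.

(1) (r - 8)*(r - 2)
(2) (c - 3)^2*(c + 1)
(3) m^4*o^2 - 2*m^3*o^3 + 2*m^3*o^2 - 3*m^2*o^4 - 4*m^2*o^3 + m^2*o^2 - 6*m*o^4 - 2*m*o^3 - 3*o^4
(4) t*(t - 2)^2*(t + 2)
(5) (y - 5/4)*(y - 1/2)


(1) = r^2 - 10*r + 16
(2) = c^3 - 5*c^2 + 3*c + 9
(3) = (m - 3*o)*(m + o)*(m*o + o)^2
(4) = t^4 - 2*t^3 - 4*t^2 + 8*t
(5) = y^2 - 7*y/4 + 5/8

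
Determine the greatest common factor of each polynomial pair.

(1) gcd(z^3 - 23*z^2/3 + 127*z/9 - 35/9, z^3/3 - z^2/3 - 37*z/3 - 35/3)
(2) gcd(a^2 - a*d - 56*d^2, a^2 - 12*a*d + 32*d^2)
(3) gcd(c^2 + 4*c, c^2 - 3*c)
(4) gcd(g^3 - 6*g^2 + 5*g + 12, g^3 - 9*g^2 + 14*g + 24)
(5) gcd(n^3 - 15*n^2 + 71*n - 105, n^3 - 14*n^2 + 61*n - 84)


(1) = 1
(2) = gcd((a - 8*d)*(a + 7*d), (a - 8*d)*(a - 4*d)) = a - 8*d
(3) = c
(4) = g^2 - 3*g - 4
(5) = n^2 - 10*n + 21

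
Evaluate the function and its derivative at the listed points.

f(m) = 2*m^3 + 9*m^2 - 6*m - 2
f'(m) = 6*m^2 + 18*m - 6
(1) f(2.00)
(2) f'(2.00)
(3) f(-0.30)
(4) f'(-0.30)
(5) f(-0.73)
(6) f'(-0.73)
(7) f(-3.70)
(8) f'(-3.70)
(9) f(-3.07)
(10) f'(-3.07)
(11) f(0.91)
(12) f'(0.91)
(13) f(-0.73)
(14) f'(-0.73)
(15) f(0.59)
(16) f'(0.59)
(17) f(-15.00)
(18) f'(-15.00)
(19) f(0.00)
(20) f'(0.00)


(1) = 38.00
(2) = 54.00
(3) = 0.56
(4) = -10.86
(5) = 6.40
(6) = -15.94
(7) = 42.10
(8) = 9.54
(9) = 43.38
(10) = -4.71
(11) = 1.50
(12) = 15.35
(13) = 6.40
(14) = -15.94
(15) = -2.00
(16) = 6.71
(17) = -4637.00
(18) = 1074.00
(19) = -2.00
(20) = -6.00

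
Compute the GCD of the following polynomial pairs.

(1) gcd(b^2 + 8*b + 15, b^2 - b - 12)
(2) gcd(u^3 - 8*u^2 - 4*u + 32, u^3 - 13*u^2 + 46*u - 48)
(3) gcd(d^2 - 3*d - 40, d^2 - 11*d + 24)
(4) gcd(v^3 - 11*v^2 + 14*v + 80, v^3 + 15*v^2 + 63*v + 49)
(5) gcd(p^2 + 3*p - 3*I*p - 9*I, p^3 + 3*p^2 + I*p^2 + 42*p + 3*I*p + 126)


(1) = gcd((b + 3)*(b + 5), (b - 4)*(b + 3)) = b + 3
(2) = u^2 - 10*u + 16
(3) = d - 8
(4) = gcd((v - 8)*(v - 5)*(v + 2), (v + 1)*(v + 7)^2) = 1
(5) = p + 3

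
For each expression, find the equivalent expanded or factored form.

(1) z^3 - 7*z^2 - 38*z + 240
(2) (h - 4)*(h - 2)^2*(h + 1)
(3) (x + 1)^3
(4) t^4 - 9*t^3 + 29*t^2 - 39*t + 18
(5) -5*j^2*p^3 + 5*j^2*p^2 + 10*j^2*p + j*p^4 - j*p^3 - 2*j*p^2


(1) = (z - 8)*(z - 5)*(z + 6)
(2) = h^4 - 7*h^3 + 12*h^2 + 4*h - 16
(3) = x^3 + 3*x^2 + 3*x + 1
(4) = (t - 3)^2*(t - 2)*(t - 1)
(5) = p*(-5*j + p)*(p - 2)*(j*p + j)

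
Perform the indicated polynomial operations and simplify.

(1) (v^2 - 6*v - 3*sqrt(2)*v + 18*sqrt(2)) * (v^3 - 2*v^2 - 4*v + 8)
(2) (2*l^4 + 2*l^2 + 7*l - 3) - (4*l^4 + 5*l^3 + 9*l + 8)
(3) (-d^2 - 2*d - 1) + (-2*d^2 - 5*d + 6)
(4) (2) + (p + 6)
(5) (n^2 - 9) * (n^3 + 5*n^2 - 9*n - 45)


(1) = v^5 - 8*v^4 - 3*sqrt(2)*v^4 + 8*v^3 + 24*sqrt(2)*v^3 - 24*sqrt(2)*v^2 + 32*v^2 - 96*sqrt(2)*v - 48*v + 144*sqrt(2)
(2) = -2*l^4 - 5*l^3 + 2*l^2 - 2*l - 11
(3) = -3*d^2 - 7*d + 5
(4) = p + 8
(5) = n^5 + 5*n^4 - 18*n^3 - 90*n^2 + 81*n + 405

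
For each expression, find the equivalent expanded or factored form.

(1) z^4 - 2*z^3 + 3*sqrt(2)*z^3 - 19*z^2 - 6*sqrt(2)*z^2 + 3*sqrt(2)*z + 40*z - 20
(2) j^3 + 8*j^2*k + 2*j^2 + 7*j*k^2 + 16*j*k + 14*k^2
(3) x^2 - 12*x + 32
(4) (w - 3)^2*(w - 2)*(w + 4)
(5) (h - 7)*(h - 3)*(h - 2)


(1) = (z - 1)^2*(z - 2*sqrt(2))*(z + 5*sqrt(2))
(2) = (j + 2)*(j + k)*(j + 7*k)
(3) = (x - 8)*(x - 4)
(4) = w^4 - 4*w^3 - 11*w^2 + 66*w - 72
(5) = h^3 - 12*h^2 + 41*h - 42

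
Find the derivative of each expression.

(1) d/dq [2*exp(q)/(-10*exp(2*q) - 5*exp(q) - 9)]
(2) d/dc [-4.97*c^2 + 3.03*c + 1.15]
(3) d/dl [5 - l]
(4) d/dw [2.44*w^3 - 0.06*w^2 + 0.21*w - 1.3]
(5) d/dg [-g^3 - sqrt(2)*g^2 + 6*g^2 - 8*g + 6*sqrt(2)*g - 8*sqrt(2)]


(1) = (20*exp(2*q) - 18)*exp(q)/(100*exp(4*q) + 100*exp(3*q) + 205*exp(2*q) + 90*exp(q) + 81)
(2) = 3.03 - 9.94*c
(3) = -1
(4) = 7.32*w^2 - 0.12*w + 0.21
(5) = -3*g^2 - 2*sqrt(2)*g + 12*g - 8 + 6*sqrt(2)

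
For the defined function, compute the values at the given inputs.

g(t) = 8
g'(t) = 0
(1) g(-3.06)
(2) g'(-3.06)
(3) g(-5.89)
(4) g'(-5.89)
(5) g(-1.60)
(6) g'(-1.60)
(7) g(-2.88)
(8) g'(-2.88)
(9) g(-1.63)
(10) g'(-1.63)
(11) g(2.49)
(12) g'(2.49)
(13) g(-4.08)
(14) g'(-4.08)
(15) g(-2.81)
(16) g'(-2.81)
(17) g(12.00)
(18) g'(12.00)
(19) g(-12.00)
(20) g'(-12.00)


(1) = 8.00
(2) = 0.00
(3) = 8.00
(4) = 0.00
(5) = 8.00
(6) = 0.00
(7) = 8.00
(8) = 0.00
(9) = 8.00
(10) = 0.00
(11) = 8.00
(12) = 0.00
(13) = 8.00
(14) = 0.00
(15) = 8.00
(16) = 0.00
(17) = 8.00
(18) = 0.00
(19) = 8.00
(20) = 0.00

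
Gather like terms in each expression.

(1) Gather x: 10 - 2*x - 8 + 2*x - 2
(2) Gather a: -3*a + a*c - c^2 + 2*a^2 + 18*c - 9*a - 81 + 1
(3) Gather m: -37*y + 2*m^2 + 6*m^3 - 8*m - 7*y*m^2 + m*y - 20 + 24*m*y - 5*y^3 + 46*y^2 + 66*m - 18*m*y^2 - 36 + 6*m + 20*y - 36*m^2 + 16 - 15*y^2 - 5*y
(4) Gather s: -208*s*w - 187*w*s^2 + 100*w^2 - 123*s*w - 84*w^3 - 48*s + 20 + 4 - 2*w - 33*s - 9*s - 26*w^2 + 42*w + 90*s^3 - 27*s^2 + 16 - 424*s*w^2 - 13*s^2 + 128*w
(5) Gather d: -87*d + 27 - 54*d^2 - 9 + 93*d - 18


(1) = 0
(2) = 2*a^2 + a*(c - 12) - c^2 + 18*c - 80
(3) = 6*m^3 + m^2*(-7*y - 34) + m*(-18*y^2 + 25*y + 64) - 5*y^3 + 31*y^2 - 22*y - 40
(4) = 90*s^3 + s^2*(-187*w - 40) + s*(-424*w^2 - 331*w - 90) - 84*w^3 + 74*w^2 + 168*w + 40
(5) = -54*d^2 + 6*d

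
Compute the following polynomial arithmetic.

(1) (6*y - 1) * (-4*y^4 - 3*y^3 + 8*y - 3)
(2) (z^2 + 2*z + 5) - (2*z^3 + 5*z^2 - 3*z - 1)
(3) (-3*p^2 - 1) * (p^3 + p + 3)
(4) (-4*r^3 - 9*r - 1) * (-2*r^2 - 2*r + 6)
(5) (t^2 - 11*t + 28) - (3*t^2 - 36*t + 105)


(1) = -24*y^5 - 14*y^4 + 3*y^3 + 48*y^2 - 26*y + 3
(2) = -2*z^3 - 4*z^2 + 5*z + 6
(3) = -3*p^5 - 4*p^3 - 9*p^2 - p - 3
(4) = 8*r^5 + 8*r^4 - 6*r^3 + 20*r^2 - 52*r - 6
(5) = -2*t^2 + 25*t - 77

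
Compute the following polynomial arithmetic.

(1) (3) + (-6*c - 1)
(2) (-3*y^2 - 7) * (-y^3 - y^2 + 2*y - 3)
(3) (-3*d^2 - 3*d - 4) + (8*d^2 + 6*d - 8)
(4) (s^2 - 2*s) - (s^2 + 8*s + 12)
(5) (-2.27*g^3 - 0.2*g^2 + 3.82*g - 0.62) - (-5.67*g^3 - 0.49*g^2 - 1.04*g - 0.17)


(1) = 2 - 6*c
(2) = 3*y^5 + 3*y^4 + y^3 + 16*y^2 - 14*y + 21
(3) = 5*d^2 + 3*d - 12
(4) = -10*s - 12
(5) = 3.4*g^3 + 0.29*g^2 + 4.86*g - 0.45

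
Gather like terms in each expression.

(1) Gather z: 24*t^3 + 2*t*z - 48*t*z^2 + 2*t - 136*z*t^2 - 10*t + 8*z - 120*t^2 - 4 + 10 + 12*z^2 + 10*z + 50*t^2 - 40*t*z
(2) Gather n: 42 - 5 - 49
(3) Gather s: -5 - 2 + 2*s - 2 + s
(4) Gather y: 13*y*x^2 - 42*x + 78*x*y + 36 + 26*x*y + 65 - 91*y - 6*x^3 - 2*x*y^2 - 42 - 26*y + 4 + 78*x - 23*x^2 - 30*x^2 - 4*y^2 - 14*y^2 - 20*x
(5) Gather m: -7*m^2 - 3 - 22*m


(1) = 24*t^3 - 70*t^2 - 8*t + z^2*(12 - 48*t) + z*(-136*t^2 - 38*t + 18) + 6
(2) = -12
(3) = 3*s - 9
(4) = -6*x^3 - 53*x^2 + 16*x + y^2*(-2*x - 18) + y*(13*x^2 + 104*x - 117) + 63
(5) = -7*m^2 - 22*m - 3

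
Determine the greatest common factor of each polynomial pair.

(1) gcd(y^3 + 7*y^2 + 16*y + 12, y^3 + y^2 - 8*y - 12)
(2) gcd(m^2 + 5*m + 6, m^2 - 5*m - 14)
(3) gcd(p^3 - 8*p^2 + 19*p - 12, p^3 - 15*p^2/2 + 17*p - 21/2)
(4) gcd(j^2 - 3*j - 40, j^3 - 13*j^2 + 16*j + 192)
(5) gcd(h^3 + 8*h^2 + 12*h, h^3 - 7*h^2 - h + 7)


(1) = gcd((y + 2)^2*(y + 3), (y - 3)*(y + 2)^2) = y^2 + 4*y + 4
(2) = m + 2
(3) = gcd((p - 4)*(p - 3)*(p - 1), (p - 7/2)*(p - 3)*(p - 1)) = p^2 - 4*p + 3
(4) = j - 8
(5) = gcd(h*(h + 2)*(h + 6), (h - 7)*(h - 1)*(h + 1)) = 1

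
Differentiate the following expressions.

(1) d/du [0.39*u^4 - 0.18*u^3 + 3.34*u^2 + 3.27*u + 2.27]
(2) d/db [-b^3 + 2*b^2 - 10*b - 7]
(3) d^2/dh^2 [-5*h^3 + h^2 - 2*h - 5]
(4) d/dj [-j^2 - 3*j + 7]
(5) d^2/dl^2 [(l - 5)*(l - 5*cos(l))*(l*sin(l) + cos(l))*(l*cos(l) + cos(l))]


(1) = 1.56*u^3 - 0.54*u^2 + 6.68*u + 3.27
(2) = -3*b^2 + 4*b - 10
(3) = 2 - 30*h
(4) = -2*j - 3
(5) = -2*l^4*sin(2*l) + 5*l^3*sin(l)/4 + 8*l^3*sin(2*l) + 45*l^3*sin(3*l)/4 + 6*l^3*cos(2*l) - 5*l^2*sin(l) + 10*l^2*sin(2*l) - 45*l^2*sin(3*l) - 15*l^2*cos(l)/4 - 16*l^2*cos(2*l) - 45*l^2*cos(3*l)/4 + 5*l*sin(l)/4 + 4*l*sin(2*l) - 195*l*sin(3*l)/4 + 5*l*cos(l) - 7*l*cos(2*l) + 15*l*cos(3*l) + 3*l - 20*sin(l) - 20*sin(3*l) - 55*cos(l)/4 + cos(2*l) - 85*cos(3*l)/4 - 5*sqrt(2)*cos(2*l + pi/4) - 4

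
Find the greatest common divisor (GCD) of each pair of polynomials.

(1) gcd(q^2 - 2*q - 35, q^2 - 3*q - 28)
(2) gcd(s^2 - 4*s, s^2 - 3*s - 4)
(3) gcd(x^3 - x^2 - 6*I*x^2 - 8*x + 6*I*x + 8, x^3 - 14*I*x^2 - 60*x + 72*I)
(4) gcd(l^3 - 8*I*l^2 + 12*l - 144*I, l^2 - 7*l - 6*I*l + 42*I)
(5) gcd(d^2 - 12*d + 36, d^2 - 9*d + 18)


(1) = gcd((q - 7)*(q + 5), (q - 7)*(q + 4)) = q - 7
(2) = gcd(s*(s - 4), (s - 4)*(s + 1)) = s - 4
(3) = x - 2*I
(4) = l - 6*I
(5) = gcd((d - 6)^2, (d - 6)*(d - 3)) = d - 6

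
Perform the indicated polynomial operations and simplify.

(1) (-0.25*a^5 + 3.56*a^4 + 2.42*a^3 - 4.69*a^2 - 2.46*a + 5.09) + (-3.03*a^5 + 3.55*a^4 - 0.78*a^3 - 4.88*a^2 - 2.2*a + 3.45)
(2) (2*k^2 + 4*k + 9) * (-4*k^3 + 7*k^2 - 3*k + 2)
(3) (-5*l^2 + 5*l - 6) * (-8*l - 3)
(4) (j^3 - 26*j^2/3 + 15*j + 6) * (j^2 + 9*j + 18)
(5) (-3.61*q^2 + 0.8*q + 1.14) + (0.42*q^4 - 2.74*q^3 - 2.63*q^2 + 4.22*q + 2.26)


(1) = -3.28*a^5 + 7.11*a^4 + 1.64*a^3 - 9.57*a^2 - 4.66*a + 8.54
(2) = -8*k^5 - 2*k^4 - 14*k^3 + 55*k^2 - 19*k + 18
(3) = 40*l^3 - 25*l^2 + 33*l + 18
(4) = j^5 + j^4/3 - 45*j^3 - 15*j^2 + 324*j + 108
(5) = 0.42*q^4 - 2.74*q^3 - 6.24*q^2 + 5.02*q + 3.4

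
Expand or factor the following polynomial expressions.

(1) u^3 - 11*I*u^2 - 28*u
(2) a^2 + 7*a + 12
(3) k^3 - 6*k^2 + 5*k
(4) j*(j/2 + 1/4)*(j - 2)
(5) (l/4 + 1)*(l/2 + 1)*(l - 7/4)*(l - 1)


(1) = u*(u - 7*I)*(u - 4*I)
(2) = (a + 3)*(a + 4)
(3) = k*(k - 5)*(k - 1)
(4) = j^3/2 - 3*j^2/4 - j/2
(5) = l^4/8 + 13*l^3/32 - 27*l^2/32 - 23*l/16 + 7/4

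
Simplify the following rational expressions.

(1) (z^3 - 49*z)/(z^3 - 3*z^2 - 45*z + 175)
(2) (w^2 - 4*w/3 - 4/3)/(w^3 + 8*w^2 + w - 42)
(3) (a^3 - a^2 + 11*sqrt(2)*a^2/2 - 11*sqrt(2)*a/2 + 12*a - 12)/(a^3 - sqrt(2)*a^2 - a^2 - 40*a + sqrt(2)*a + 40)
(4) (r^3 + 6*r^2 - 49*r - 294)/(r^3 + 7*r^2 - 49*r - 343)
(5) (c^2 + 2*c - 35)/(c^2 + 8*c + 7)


(1) = (z^2 - 7*z)/(z^2 - 10*z + 25)
(2) = (3*w + 2)/(3*w^2 + 30*w + 63)
(3) = (2*a + 3*sqrt(2))/(2*a - 10*sqrt(2))
(4) = (r + 6)/(r + 7)
(5) = (c - 5)/(c + 1)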